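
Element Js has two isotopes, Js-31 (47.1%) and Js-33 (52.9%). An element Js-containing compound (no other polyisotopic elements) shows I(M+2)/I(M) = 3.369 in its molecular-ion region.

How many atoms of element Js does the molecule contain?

With n Js atoms, P(M+2)/P(M) = C(n,1)·p^(n−1)q / p^n = n·q/p = n · 0.529/0.471.
n = 3.369 × 0.471/0.529 = 3.00 ≈ 3

3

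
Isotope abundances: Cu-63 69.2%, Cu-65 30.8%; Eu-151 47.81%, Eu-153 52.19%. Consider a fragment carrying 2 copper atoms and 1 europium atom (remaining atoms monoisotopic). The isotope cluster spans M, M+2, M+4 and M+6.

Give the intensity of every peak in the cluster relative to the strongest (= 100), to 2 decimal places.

50.46 : 100.00 : 59.03 : 10.91

Copper pattern (n=2): 0.478864 : 0.426272 : 0.094864
Europium pattern (n=1): 0.4781 : 0.5219
Convolve the two distributions (both contribute in 2-u steps):
  M: 0.478864×0.4781 = 0.228945
  M+2: 0.478864×0.5219 + 0.426272×0.4781 = 0.453720
  M+4: 0.426272×0.5219 + 0.094864×0.4781 = 0.267826
  M+6: 0.094864×0.5219 = 0.049510
Scale to base peak (0.453720) = 100: 50.46 : 100.00 : 59.03 : 10.91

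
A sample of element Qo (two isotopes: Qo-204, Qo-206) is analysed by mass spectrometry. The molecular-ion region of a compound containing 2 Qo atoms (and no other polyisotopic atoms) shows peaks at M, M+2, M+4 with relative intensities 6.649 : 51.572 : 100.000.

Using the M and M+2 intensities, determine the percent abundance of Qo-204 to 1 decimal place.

Write p for the Qo-204 fraction. I(M+2)/I(M) = [C(2,1)·p^1·(1−p)] / p^2 = 2·(1−p)/p = 51.572/6.649 = 7.7564
(1−p)/p = 7.7564/2 = 3.8782  ⇒  p = 1/(1 + 3.8782) = 0.2050
Qo-204: 20.5%, Qo-206: 79.5%.

20.5%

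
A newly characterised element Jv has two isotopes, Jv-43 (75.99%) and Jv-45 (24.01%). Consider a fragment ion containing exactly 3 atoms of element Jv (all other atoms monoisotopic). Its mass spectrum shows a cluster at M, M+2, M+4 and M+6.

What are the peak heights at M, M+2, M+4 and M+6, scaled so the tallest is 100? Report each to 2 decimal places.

Each Jv atom is independently Jv-43 (p = 0.7599) or Jv-45 (q = 0.2401); the cluster is the binomial expansion (p + q)^3.
P(M) = 0.7599^3 = 0.438803
P(M+2) = 3 × 0.7599^2 × 0.2401^1 = 0.415936
P(M+4) = 3 × 0.7599^1 × 0.2401^2 = 0.131420
P(M+6) = 0.2401^3 = 0.013841
The M peak is largest (0.438803); scaling to 100 gives 100.00 : 94.79 : 29.95 : 3.15.

100.00 : 94.79 : 29.95 : 3.15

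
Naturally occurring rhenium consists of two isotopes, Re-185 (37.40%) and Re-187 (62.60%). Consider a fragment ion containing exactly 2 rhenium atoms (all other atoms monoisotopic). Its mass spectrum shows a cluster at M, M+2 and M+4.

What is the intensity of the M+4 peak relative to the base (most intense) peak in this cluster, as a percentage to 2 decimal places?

83.69%

Term probabilities: M 0.1399, M+2 0.4682, M+4 0.3919. Base peak = M+2.
P(M+2) = C(2,1) × 0.3740^1 × 0.6260^1 = 2 × 0.3740 × 0.6260 = 0.468248 (base)
P(M+4) = C(2,2) × 0.3740^0 × 0.6260^2 = 1 × 1.0000 × 0.391876 = 0.391876
Relative intensity = 0.391876 / 0.468248 × 100 = 83.69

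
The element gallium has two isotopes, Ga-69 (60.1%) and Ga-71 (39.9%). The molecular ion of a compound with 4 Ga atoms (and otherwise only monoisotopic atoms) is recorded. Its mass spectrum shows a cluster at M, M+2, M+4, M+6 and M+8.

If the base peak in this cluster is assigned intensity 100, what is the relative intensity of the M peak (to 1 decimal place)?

37.7

Binomial terms of (0.601 + 0.399)^4: M 0.1305, M+2 0.3465, M+4 0.3450, M+6 0.1527, M+8 0.0253 → M+2 is the base peak.
P(M+2) = C(4,1) × 0.601^3 × 0.399^1 = 4 × 0.2170818 × 0.3990 = 0.346463 (base)
P(M) = C(4,0) × 0.601^4 × 0.399^0 = 1 × 0.13046616 × 1.0000 = 0.130466
Relative intensity = 0.130466 / 0.346463 × 100 = 37.7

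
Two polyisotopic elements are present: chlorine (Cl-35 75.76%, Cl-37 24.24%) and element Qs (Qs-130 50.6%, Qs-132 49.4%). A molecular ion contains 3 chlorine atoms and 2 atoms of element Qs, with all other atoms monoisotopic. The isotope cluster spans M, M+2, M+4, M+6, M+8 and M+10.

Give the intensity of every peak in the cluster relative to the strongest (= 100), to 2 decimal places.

31.90 : 92.92 : 100.00 : 49.36 : 11.38 : 1.00

Chlorine pattern (n=3): 0.4348304 : 0.41738208 : 0.13354464 : 0.01424288
Element Qs pattern (n=2): 0.256036 : 0.499928 : 0.244036
Convolve the two distributions (both contribute in 2-u steps):
  M: 0.4348304×0.256036 = 0.111332
  M+2: 0.4348304×0.499928 + 0.41738208×0.256036 = 0.324249
  M+4: 0.4348304×0.244036 + 0.41738208×0.499928 + 0.13354464×0.256036 = 0.348967
  M+6: 0.41738208×0.244036 + 0.13354464×0.499928 + 0.01424288×0.256036 = 0.172266
  M+8: 0.13354464×0.244036 + 0.01424288×0.499928 = 0.039710
  M+10: 0.01424288×0.244036 = 0.003476
Scale to base peak (0.348967) = 100: 31.90 : 92.92 : 100.00 : 49.36 : 11.38 : 1.00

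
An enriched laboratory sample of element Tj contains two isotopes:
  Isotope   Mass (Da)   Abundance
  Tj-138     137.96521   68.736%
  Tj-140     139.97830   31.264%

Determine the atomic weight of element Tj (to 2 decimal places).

The abundance-weighted mean is 0.68736 × 137.96521 + 0.31264 × 139.97830
= 94.831767 + 43.762816 = 138.594583 Da

138.59 Da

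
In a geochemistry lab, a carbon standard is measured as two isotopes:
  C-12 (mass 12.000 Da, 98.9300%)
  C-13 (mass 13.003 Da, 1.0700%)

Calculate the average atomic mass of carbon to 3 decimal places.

The abundance-weighted mean is 0.989300 × 12.000 + 0.010700 × 13.003
= 11.8716 + 0.1391 = 12.0107 Da

12.011 Da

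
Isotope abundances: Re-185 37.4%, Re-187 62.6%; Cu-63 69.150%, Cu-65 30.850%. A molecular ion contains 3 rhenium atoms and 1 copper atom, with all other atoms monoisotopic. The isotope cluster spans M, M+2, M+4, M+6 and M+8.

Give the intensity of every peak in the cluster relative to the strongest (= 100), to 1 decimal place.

Rhenium pattern (n=3): 0.05231362 : 0.26268713 : 0.43968487 : 0.24531438
Copper pattern (n=1): 0.6915 : 0.3085
Convolve the two distributions (both contribute in 2-u steps):
  M: 0.05231362×0.6915 = 0.036175
  M+2: 0.05231362×0.3085 + 0.26268713×0.6915 = 0.197787
  M+4: 0.26268713×0.3085 + 0.43968487×0.6915 = 0.385081
  M+6: 0.43968487×0.3085 + 0.24531438×0.6915 = 0.305278
  M+8: 0.24531438×0.3085 = 0.075679
Scale to base peak (0.385081) = 100: 9.4 : 51.4 : 100.0 : 79.3 : 19.7

9.4 : 51.4 : 100.0 : 79.3 : 19.7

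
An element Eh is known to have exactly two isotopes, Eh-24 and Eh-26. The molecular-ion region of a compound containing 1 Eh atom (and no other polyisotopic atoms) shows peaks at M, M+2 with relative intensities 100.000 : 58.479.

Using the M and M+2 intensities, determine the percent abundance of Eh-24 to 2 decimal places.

63.10%

If p is the fraction of Eh that is Eh-24, then I(M+2)/I(M) = [C(1,1)·p^0·(1−p)] / p^1 = 1·(1−p)/p = 58.479/100.000 = 0.5848
(1−p)/p = 0.5848/1 = 0.5848  ⇒  p = 1/(1 + 0.5848) = 0.6310
Eh-24: 63.10%, Eh-26: 36.90%.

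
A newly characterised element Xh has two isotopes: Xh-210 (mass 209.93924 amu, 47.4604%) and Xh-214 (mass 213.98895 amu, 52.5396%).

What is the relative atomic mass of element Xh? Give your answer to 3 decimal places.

212.067 amu

Weight each isotope mass by its fractional abundance: 0.474604 × 209.93924 + 0.525396 × 213.98895
= 99.638003 + 112.428938 = 212.066941 amu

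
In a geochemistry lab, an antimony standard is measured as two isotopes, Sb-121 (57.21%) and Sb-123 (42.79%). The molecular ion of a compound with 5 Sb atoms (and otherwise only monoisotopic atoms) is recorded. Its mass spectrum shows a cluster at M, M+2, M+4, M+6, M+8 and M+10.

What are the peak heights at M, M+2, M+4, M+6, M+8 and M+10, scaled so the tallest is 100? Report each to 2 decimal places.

17.88 : 66.85 : 100.00 : 74.79 : 27.97 : 4.18

Expanding (0.5721 + 0.4279)^5:
P(M) = 0.5721^5 = 0.061286
P(M+2) = 5 × 0.5721^4 × 0.4279^1 = 0.229192
P(M+4) = 10 × 0.5721^3 × 0.4279^2 = 0.342847
P(M+6) = 10 × 0.5721^2 × 0.4279^3 = 0.256431
P(M+8) = 5 × 0.5721^1 × 0.4279^4 = 0.095898
P(M+10) = 0.4279^5 = 0.014345
The M+4 peak is largest (0.342847); scaling to 100 gives 17.88 : 66.85 : 100.00 : 74.79 : 27.97 : 4.18.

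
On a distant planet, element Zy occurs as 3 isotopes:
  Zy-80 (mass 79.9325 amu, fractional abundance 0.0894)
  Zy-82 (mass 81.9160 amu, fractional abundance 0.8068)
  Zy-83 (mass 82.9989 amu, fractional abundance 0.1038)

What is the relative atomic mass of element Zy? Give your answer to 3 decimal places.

81.851 amu

The abundance-weighted mean is 0.0894 × 79.9325 + 0.8068 × 81.9160 + 0.1038 × 82.9989
= 7.14597 + 66.08983 + 8.61529 = 81.85109 amu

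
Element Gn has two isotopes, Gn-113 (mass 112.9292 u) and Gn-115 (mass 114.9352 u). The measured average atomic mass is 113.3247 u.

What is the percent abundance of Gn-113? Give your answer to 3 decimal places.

80.284%

With x = fraction of Gn-113 (so Gn-115 is 1 − x):
112.9292·x + 114.9352·(1 − x) = 113.3247
(112.9292 − 114.9352)·x = 113.3247 − 114.9352
x = -1.6105 / -2.0060 = 0.80284 → 80.284% Gn-113, 19.716% Gn-115.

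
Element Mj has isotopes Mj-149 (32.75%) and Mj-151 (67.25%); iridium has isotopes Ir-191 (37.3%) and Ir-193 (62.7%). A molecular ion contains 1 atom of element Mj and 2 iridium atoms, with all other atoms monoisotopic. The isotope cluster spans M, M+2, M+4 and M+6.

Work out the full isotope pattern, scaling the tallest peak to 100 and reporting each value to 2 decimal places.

10.28 : 55.66 : 100.00 : 59.64

Element Mj pattern (n=1): 0.3275 : 0.6725
Iridium pattern (n=2): 0.139129 : 0.467742 : 0.393129
Convolve the two distributions (both contribute in 2-u steps):
  M: 0.3275×0.139129 = 0.045565
  M+2: 0.3275×0.467742 + 0.6725×0.139129 = 0.246750
  M+4: 0.3275×0.393129 + 0.6725×0.467742 = 0.443306
  M+6: 0.6725×0.393129 = 0.264379
Scale to base peak (0.443306) = 100: 10.28 : 55.66 : 100.00 : 59.64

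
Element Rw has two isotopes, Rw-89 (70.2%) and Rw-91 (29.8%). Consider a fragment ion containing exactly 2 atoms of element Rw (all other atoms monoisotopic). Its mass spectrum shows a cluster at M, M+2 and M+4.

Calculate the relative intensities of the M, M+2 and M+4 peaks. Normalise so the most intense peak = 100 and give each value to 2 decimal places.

100.00 : 84.90 : 18.02

The 2 Rw atoms are independent, so intensities follow the terms of (0.702 + 0.298)^2.
P(M) = 0.702^2 = 0.492804
P(M+2) = 2 × 0.702^1 × 0.298^1 = 0.418392
P(M+4) = 0.298^2 = 0.088804
The M peak is largest (0.492804); scaling to 100 gives 100.00 : 84.90 : 18.02.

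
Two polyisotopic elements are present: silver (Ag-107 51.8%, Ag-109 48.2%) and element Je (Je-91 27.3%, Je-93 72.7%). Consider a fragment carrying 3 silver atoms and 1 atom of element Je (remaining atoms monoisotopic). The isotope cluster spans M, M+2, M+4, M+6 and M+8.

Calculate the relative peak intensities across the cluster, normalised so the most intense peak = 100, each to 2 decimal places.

9.97 : 54.37 : 100.00 : 76.99 : 21.39

Silver pattern (n=3): 0.13899183 : 0.3879965 : 0.3610315 : 0.11198017
Element Je pattern (n=1): 0.2730 : 0.7270
Convolve the two distributions (both contribute in 2-u steps):
  M: 0.13899183×0.2730 = 0.037945
  M+2: 0.13899183×0.7270 + 0.3879965×0.2730 = 0.206970
  M+4: 0.3879965×0.7270 + 0.3610315×0.2730 = 0.380635
  M+6: 0.3610315×0.7270 + 0.11198017×0.2730 = 0.293040
  M+8: 0.11198017×0.7270 = 0.081410
Scale to base peak (0.380635) = 100: 9.97 : 54.37 : 100.00 : 76.99 : 21.39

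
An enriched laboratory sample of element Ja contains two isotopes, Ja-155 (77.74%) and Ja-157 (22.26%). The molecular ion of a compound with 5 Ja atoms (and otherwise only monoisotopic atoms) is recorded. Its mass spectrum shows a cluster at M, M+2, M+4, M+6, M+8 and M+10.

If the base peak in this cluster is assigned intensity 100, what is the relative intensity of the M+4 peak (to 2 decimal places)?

Binomial terms of (0.7774 + 0.2226)^5: M 0.2839, M+2 0.4065, M+4 0.2328, M+6 0.0667, M+8 0.0095, M+10 0.0005 → M+2 is the base peak.
P(M+2) = C(5,1) × 0.7774^4 × 0.2226^1 = 5 × 0.36523984 × 0.2226 = 0.406512 (base)
P(M+4) = C(5,2) × 0.7774^3 × 0.2226^2 = 10 × 0.46982228 × 0.04955076 = 0.232801
Relative intensity = 0.232801 / 0.406512 × 100 = 57.27

57.27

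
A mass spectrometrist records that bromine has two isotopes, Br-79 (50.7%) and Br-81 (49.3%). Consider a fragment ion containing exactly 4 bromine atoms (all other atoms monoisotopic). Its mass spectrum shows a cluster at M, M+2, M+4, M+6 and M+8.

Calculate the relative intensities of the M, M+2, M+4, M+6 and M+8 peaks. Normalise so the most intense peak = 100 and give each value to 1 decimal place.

Expanding (0.507 + 0.493)^4:
P(M) = 0.507^4 = 0.066074
P(M+2) = 4 × 0.507^3 × 0.493^1 = 0.256999
P(M+4) = 6 × 0.507^2 × 0.493^2 = 0.374853
P(M+6) = 4 × 0.507^1 × 0.493^3 = 0.243001
P(M+8) = 0.493^4 = 0.059073
The M+4 peak is largest (0.374853); scaling to 100 gives 17.6 : 68.6 : 100.0 : 64.8 : 15.8.

17.6 : 68.6 : 100.0 : 64.8 : 15.8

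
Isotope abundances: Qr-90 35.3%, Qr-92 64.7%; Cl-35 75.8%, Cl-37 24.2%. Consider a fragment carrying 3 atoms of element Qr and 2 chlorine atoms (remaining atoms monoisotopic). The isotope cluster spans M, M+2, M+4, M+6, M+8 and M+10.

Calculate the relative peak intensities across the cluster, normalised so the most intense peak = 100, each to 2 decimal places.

7.30 : 44.83 : 100.00 : 96.07 : 36.22 : 4.58

Element Qr pattern (n=3): 0.04398698 : 0.24186607 : 0.44330693 : 0.27084002
Chlorine pattern (n=2): 0.574564 : 0.366872 : 0.058564
Convolve the two distributions (both contribute in 2-u steps):
  M: 0.04398698×0.574564 = 0.025273
  M+2: 0.04398698×0.366872 + 0.24186607×0.574564 = 0.155105
  M+4: 0.04398698×0.058564 + 0.24186607×0.366872 + 0.44330693×0.574564 = 0.346018
  M+6: 0.24186607×0.058564 + 0.44330693×0.366872 + 0.27084002×0.574564 = 0.332416
  M+8: 0.44330693×0.058564 + 0.27084002×0.366872 = 0.125325
  M+10: 0.27084002×0.058564 = 0.015861
Scale to base peak (0.346018) = 100: 7.30 : 44.83 : 100.00 : 96.07 : 36.22 : 4.58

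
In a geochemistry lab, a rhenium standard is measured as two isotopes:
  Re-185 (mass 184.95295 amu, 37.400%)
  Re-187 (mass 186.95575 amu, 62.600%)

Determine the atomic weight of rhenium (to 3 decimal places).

186.207 amu

The abundance-weighted mean is 0.37400 × 184.95295 + 0.62600 × 186.95575
= 69.172403 + 117.034300 = 186.206703 amu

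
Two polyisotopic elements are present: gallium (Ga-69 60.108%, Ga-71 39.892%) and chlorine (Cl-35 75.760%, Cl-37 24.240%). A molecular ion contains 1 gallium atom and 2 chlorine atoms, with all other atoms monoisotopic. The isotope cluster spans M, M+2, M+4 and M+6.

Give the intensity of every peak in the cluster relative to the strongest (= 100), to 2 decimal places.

76.71 : 100.00 : 40.43 : 5.21

Gallium pattern (n=1): 0.60108 : 0.39892
Chlorine pattern (n=2): 0.57395776 : 0.36728448 : 0.05875776
Convolve the two distributions (both contribute in 2-u steps):
  M: 0.60108×0.57395776 = 0.344995
  M+2: 0.60108×0.36728448 + 0.39892×0.57395776 = 0.449731
  M+4: 0.60108×0.05875776 + 0.39892×0.36728448 = 0.181835
  M+6: 0.39892×0.05875776 = 0.023440
Scale to base peak (0.449731) = 100: 76.71 : 100.00 : 40.43 : 5.21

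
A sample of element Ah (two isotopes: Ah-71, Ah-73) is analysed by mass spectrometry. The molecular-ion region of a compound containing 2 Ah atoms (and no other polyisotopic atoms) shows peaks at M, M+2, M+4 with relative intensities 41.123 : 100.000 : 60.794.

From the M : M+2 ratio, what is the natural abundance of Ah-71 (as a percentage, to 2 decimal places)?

45.13%

If p is the fraction of Ah that is Ah-71, then I(M+2)/I(M) = [C(2,1)·p^1·(1−p)] / p^2 = 2·(1−p)/p = 100.000/41.123 = 2.4317
(1−p)/p = 2.4317/2 = 1.2159  ⇒  p = 1/(1 + 1.2159) = 0.4513
Ah-71: 45.13%, Ah-73: 54.87%.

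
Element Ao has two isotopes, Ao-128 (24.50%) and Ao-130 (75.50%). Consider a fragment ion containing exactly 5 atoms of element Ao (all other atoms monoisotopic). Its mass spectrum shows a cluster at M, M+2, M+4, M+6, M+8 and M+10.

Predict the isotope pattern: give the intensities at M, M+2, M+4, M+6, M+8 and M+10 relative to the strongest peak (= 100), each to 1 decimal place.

0.2 : 3.4 : 21.1 : 64.9 : 100.0 : 61.6

Each Ao atom is independently Ao-128 (p = 0.2450) or Ao-130 (q = 0.7550); the cluster is the binomial expansion (p + q)^5.
P(M) = 0.2450^5 = 0.000883
P(M+2) = 5 × 0.2450^4 × 0.7550^1 = 0.013601
P(M+4) = 10 × 0.2450^3 × 0.7550^2 = 0.083829
P(M+6) = 10 × 0.2450^2 × 0.7550^3 = 0.258329
P(M+8) = 5 × 0.2450^1 × 0.7550^4 = 0.398037
P(M+10) = 0.7550^5 = 0.245321
The M+8 peak is largest (0.398037); scaling to 100 gives 0.2 : 3.4 : 21.1 : 64.9 : 100.0 : 61.6.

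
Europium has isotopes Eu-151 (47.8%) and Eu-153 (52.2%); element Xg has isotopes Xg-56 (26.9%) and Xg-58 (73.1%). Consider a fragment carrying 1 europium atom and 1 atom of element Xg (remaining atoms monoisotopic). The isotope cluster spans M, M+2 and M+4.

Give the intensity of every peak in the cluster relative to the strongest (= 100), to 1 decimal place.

Europium pattern (n=1): 0.4780 : 0.5220
Element Xg pattern (n=1): 0.2690 : 0.7310
Convolve the two distributions (both contribute in 2-u steps):
  M: 0.4780×0.2690 = 0.128582
  M+2: 0.4780×0.7310 + 0.5220×0.2690 = 0.489836
  M+4: 0.5220×0.7310 = 0.381582
Scale to base peak (0.489836) = 100: 26.3 : 100.0 : 77.9

26.3 : 100.0 : 77.9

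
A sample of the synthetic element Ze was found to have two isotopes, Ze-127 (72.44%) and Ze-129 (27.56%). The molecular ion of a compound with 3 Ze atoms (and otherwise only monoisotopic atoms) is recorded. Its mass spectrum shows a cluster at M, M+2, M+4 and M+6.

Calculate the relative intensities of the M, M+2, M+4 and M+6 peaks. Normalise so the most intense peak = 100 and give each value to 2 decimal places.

87.61 : 100.00 : 38.05 : 4.82

Each Ze atom is independently Ze-127 (p = 0.7244) or Ze-129 (q = 0.2756); the cluster is the binomial expansion (p + q)^3.
P(M) = 0.7244^3 = 0.380133
P(M+2) = 3 × 0.7244^2 × 0.2756^1 = 0.433868
P(M+4) = 3 × 0.7244^1 × 0.2756^2 = 0.165066
P(M+6) = 0.2756^3 = 0.020933
The M+2 peak is largest (0.433868); scaling to 100 gives 87.61 : 100.00 : 38.05 : 4.82.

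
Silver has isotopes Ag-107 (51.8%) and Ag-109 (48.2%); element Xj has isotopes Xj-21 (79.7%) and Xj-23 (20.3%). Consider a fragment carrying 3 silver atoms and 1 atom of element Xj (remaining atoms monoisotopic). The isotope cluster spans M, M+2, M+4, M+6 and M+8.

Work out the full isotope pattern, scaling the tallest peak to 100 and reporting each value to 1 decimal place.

30.2 : 92.1 : 100.0 : 44.3 : 6.2

Silver pattern (n=3): 0.13899183 : 0.3879965 : 0.3610315 : 0.11198017
Element Xj pattern (n=1): 0.7970 : 0.2030
Convolve the two distributions (both contribute in 2-u steps):
  M: 0.13899183×0.7970 = 0.110776
  M+2: 0.13899183×0.2030 + 0.3879965×0.7970 = 0.337449
  M+4: 0.3879965×0.2030 + 0.3610315×0.7970 = 0.366505
  M+6: 0.3610315×0.2030 + 0.11198017×0.7970 = 0.162538
  M+8: 0.11198017×0.2030 = 0.022732
Scale to base peak (0.366505) = 100: 30.2 : 92.1 : 100.0 : 44.3 : 6.2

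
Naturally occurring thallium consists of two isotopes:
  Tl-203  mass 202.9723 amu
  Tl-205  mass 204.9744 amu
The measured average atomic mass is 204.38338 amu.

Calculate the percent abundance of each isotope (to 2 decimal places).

Tl-203: 29.52%, Tl-205: 70.48%

Writing the weighted mean with unknown fraction x of Tl-203:
202.9723·x + 204.9744·(1 − x) = 204.38338
(202.9723 − 204.9744)·x = 204.38338 − 204.9744
x = -0.59102 / -2.0021 = 0.29520 → 29.52% Tl-203, 70.48% Tl-205.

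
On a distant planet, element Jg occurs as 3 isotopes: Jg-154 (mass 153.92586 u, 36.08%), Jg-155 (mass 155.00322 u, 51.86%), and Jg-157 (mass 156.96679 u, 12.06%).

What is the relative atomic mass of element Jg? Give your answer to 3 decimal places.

154.851 u

The abundance-weighted mean is 0.3608 × 153.92586 + 0.5186 × 155.00322 + 0.1206 × 156.96679
= 55.536450 + 80.384670 + 18.930195 = 154.851315 u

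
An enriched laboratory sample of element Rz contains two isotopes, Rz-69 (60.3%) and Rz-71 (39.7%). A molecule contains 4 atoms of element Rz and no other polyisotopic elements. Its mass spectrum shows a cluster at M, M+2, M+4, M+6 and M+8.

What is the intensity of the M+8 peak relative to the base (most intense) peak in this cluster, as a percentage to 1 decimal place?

Binomial terms of (0.603 + 0.397)^4: M 0.1322, M+2 0.3482, M+4 0.3438, M+6 0.1509, M+8 0.0248 → M+2 is the base peak.
P(M+2) = C(4,1) × 0.603^3 × 0.397^1 = 4 × 0.21925623 × 0.3970 = 0.348179 (base)
P(M+8) = C(4,4) × 0.603^0 × 0.397^4 = 1 × 1.0000 × 0.0248406 = 0.024841
Relative intensity = 0.024841 / 0.348179 × 100 = 7.1

7.1%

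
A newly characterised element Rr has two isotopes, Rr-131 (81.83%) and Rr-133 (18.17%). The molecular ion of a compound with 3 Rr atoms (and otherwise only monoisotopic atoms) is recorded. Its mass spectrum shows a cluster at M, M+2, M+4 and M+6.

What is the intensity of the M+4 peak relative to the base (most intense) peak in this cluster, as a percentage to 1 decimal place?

(0.8183 + 0.1817)^3 gives M 0.5479, M+2 0.3650, M+4 0.0810, M+6 0.0060; the largest is M.
P(M) = C(3,0) × 0.8183^3 × 0.1817^0 = 1 × 0.54794586 × 1.0000 = 0.547946 (base)
P(M+4) = C(3,2) × 0.8183^1 × 0.1817^2 = 3 × 0.8183 × 0.03301489 = 0.081048
Relative intensity = 0.081048 / 0.547946 × 100 = 14.8

14.8%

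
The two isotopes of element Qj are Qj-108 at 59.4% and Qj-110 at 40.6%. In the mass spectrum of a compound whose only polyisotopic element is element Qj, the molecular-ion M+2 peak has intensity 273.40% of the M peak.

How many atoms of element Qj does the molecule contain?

4

For n independent Qj atoms, I(M+2)/I(M) = n · (abundance Qj-110) / (abundance Qj-108) = n · 0.406/0.594.
n = 2.7340 × 0.594/0.406 = 4.00 ≈ 4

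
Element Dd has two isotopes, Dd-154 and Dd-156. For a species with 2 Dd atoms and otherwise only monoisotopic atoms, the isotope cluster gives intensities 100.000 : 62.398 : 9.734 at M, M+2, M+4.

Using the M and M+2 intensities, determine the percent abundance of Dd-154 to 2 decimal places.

76.22%

Let p = fractional abundance of Dd-154. I(M+2)/I(M) = [C(2,1)·p^1·(1−p)] / p^2 = 2·(1−p)/p = 62.398/100.000 = 0.6240
(1−p)/p = 0.6240/2 = 0.3120  ⇒  p = 1/(1 + 0.3120) = 0.7622
Dd-154: 76.22%, Dd-156: 23.78%.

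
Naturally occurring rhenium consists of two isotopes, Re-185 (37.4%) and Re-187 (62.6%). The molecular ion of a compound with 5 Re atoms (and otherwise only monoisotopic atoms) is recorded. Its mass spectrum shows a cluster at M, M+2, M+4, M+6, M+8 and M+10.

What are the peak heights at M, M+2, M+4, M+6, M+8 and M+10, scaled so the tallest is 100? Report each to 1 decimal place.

Expanding (0.374 + 0.626)^5:
P(M) = 0.374^5 = 0.007317
P(M+2) = 5 × 0.374^4 × 0.626^1 = 0.061239
P(M+4) = 10 × 0.374^3 × 0.626^2 = 0.205005
P(M+6) = 10 × 0.374^2 × 0.626^3 = 0.343136
P(M+8) = 5 × 0.374^1 × 0.626^4 = 0.287170
P(M+10) = 0.626^5 = 0.096133
The M+6 peak is largest (0.343136); scaling to 100 gives 2.1 : 17.8 : 59.7 : 100.0 : 83.7 : 28.0.

2.1 : 17.8 : 59.7 : 100.0 : 83.7 : 28.0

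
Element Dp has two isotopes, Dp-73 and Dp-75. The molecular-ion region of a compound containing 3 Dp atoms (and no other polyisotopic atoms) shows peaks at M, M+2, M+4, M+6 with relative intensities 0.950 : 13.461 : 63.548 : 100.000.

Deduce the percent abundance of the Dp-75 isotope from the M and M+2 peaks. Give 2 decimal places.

82.53%

If p is the fraction of Dp that is Dp-73, then I(M+2)/I(M) = [C(3,1)·p^2·(1−p)] / p^3 = 3·(1−p)/p = 13.461/0.950 = 14.1695
(1−p)/p = 14.1695/3 = 4.7232  ⇒  p = 1/(1 + 4.7232) = 0.1747
Dp-73: 17.47%, Dp-75: 82.53%.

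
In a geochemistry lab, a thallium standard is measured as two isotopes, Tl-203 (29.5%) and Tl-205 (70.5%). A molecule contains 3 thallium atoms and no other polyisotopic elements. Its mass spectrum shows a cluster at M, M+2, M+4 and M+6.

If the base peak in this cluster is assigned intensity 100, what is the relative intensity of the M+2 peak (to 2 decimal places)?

Term probabilities: M 0.0257, M+2 0.1841, M+4 0.4399, M+6 0.3504. Base peak = M+4.
P(M+4) = C(3,2) × 0.295^1 × 0.705^2 = 3 × 0.2950 × 0.497025 = 0.439867 (base)
P(M+2) = C(3,1) × 0.295^2 × 0.705^1 = 3 × 0.087025 × 0.7050 = 0.184058
Relative intensity = 0.184058 / 0.439867 × 100 = 41.84

41.84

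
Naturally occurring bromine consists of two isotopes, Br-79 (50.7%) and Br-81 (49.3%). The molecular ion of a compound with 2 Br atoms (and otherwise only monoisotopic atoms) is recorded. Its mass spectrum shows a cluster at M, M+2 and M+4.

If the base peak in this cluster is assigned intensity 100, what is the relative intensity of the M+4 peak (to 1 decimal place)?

Term probabilities: M 0.2570, M+2 0.4999, M+4 0.2430. Base peak = M+2.
P(M+2) = C(2,1) × 0.507^1 × 0.493^1 = 2 × 0.5070 × 0.4930 = 0.499902 (base)
P(M+4) = C(2,2) × 0.507^0 × 0.493^2 = 1 × 1.0000 × 0.243049 = 0.243049
Relative intensity = 0.243049 / 0.499902 × 100 = 48.6

48.6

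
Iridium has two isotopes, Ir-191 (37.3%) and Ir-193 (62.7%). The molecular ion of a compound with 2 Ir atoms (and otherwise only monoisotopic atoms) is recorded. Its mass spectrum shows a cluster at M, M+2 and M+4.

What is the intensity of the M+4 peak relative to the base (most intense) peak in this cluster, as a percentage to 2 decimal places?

(0.373 + 0.627)^2 gives M 0.1391, M+2 0.4677, M+4 0.3931; the largest is M+2.
P(M+2) = C(2,1) × 0.373^1 × 0.627^1 = 2 × 0.3730 × 0.6270 = 0.467742 (base)
P(M+4) = C(2,2) × 0.373^0 × 0.627^2 = 1 × 1.0000 × 0.393129 = 0.393129
Relative intensity = 0.393129 / 0.467742 × 100 = 84.05

84.05%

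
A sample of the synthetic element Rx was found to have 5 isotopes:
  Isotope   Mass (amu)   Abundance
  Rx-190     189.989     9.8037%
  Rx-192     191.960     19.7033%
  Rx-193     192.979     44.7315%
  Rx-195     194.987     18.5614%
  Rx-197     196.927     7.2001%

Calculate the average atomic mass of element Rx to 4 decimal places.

The abundance-weighted mean is 0.098037 × 189.989 + 0.197033 × 191.960 + 0.447315 × 192.979 + 0.185614 × 194.987 + 0.072001 × 196.927
= 18.62595 + 37.82245 + 86.32240 + 36.19232 + 14.17894 = 193.14206 amu

193.1421 amu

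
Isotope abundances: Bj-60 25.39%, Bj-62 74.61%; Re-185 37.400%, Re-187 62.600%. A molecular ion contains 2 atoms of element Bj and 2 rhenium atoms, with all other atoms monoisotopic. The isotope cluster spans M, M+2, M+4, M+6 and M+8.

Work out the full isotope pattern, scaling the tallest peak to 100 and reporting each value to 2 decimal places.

Element Bj pattern (n=2): 0.06446521 : 0.37886958 : 0.55666521
Rhenium pattern (n=2): 0.139876 : 0.468248 : 0.391876
Convolve the two distributions (both contribute in 2-u steps):
  M: 0.06446521×0.139876 = 0.009017
  M+2: 0.06446521×0.468248 + 0.37886958×0.139876 = 0.083180
  M+4: 0.06446521×0.391876 + 0.37886958×0.468248 + 0.55666521×0.139876 = 0.280531
  M+6: 0.37886958×0.391876 + 0.55666521×0.468248 = 0.409127
  M+8: 0.55666521×0.391876 = 0.218144
Scale to base peak (0.409127) = 100: 2.20 : 20.33 : 68.57 : 100.00 : 53.32

2.20 : 20.33 : 68.57 : 100.00 : 53.32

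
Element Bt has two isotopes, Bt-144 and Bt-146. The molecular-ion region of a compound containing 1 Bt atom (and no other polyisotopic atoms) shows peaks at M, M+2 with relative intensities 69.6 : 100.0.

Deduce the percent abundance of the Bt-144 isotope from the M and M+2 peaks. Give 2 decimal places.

41.04%

Write p for the Bt-144 fraction. I(M+2)/I(M) = [C(1,1)·p^0·(1−p)] / p^1 = 1·(1−p)/p = 100.0/69.6 = 1.4368
(1−p)/p = 1.4368/1 = 1.4368  ⇒  p = 1/(1 + 1.4368) = 0.4104
Bt-144: 41.04%, Bt-146: 58.96%.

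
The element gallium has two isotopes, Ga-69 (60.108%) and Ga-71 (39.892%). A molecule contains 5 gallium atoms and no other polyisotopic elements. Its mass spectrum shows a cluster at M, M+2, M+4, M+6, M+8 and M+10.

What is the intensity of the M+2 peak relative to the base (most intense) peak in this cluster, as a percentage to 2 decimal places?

Binomial terms of (0.60108 + 0.39892)^5: M 0.0785, M+2 0.2604, M+4 0.3456, M+6 0.2294, M+8 0.0761, M+10 0.0101 → M+4 is the base peak.
P(M+4) = C(5,2) × 0.60108^3 × 0.39892^2 = 10 × 0.2171685 × 0.15913717 = 0.345596 (base)
P(M+2) = C(5,1) × 0.60108^4 × 0.39892^1 = 5 × 0.13053564 × 0.39892 = 0.260366
Relative intensity = 0.260366 / 0.345596 × 100 = 75.34

75.34%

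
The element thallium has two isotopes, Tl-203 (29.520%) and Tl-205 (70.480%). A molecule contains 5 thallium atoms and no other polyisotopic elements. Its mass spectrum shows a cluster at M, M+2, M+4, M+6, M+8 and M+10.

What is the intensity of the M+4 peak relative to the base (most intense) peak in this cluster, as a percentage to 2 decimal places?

(0.29520 + 0.70480)^5 gives M 0.0022, M+2 0.0268, M+4 0.1278, M+6 0.3051, M+8 0.3642, M+10 0.1739; the largest is M+8.
P(M+8) = C(5,4) × 0.29520^1 × 0.70480^4 = 5 × 0.2952 × 0.24675365 = 0.364208 (base)
P(M+4) = C(5,2) × 0.29520^3 × 0.70480^2 = 10 × 0.02572463 × 0.49674304 = 0.127785
Relative intensity = 0.127785 / 0.364208 × 100 = 35.09

35.09%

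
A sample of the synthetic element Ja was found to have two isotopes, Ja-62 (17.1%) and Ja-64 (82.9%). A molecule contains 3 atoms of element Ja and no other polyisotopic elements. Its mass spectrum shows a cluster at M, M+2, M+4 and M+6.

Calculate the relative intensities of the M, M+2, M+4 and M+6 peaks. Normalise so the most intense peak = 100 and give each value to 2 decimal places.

Expanding (0.171 + 0.829)^3:
P(M) = 0.171^3 = 0.005000
P(M+2) = 3 × 0.171^2 × 0.829^1 = 0.072722
P(M+4) = 3 × 0.171^1 × 0.829^2 = 0.352555
P(M+6) = 0.829^3 = 0.569723
The M+6 peak is largest (0.569723); scaling to 100 gives 0.88 : 12.76 : 61.88 : 100.00.

0.88 : 12.76 : 61.88 : 100.00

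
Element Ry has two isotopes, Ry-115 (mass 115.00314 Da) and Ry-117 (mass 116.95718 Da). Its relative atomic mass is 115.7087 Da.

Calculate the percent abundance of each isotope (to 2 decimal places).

Writing the weighted mean with unknown fraction x of Ry-115:
115.00314·x + 116.95718·(1 − x) = 115.7087
(115.00314 − 116.95718)·x = 115.7087 − 116.95718
x = -1.24848 / -1.95404 = 0.63892 → 63.89% Ry-115, 36.11% Ry-117.

Ry-115: 63.89%, Ry-117: 36.11%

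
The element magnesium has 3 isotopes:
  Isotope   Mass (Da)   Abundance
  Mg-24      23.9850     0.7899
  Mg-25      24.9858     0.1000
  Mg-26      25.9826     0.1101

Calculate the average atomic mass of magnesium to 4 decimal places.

The abundance-weighted mean is 0.7899 × 23.9850 + 0.1000 × 24.9858 + 0.1101 × 25.9826
= 18.94575 + 2.49858 + 2.86068 = 24.30501 Da

24.3050 Da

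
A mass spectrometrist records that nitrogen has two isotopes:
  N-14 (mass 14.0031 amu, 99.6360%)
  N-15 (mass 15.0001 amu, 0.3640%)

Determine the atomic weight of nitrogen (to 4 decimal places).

Average mass = Σ (abundance × isotope mass) = 0.996360 × 14.0031 + 0.003640 × 15.0001
= 13.95213 + 0.05460 = 14.00673 amu

14.0067 amu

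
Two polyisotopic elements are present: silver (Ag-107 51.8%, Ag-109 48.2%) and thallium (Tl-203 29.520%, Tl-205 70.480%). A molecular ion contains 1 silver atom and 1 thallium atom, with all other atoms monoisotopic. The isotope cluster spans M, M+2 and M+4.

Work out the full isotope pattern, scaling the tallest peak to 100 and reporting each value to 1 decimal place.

Silver pattern (n=1): 0.5180 : 0.4820
Thallium pattern (n=1): 0.2952 : 0.7048
Convolve the two distributions (both contribute in 2-u steps):
  M: 0.5180×0.2952 = 0.152914
  M+2: 0.5180×0.7048 + 0.4820×0.2952 = 0.507373
  M+4: 0.4820×0.7048 = 0.339714
Scale to base peak (0.507373) = 100: 30.1 : 100.0 : 67.0

30.1 : 100.0 : 67.0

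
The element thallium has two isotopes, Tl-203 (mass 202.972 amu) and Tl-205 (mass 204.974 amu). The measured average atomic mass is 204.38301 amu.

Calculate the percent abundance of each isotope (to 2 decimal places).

With x = fraction of Tl-203 (so Tl-205 is 1 − x):
202.972·x + 204.974·(1 − x) = 204.38301
(202.972 − 204.974)·x = 204.38301 − 204.974
x = -0.59099 / -2.002 = 0.29520 → 29.52% Tl-203, 70.48% Tl-205.

Tl-203: 29.52%, Tl-205: 70.48%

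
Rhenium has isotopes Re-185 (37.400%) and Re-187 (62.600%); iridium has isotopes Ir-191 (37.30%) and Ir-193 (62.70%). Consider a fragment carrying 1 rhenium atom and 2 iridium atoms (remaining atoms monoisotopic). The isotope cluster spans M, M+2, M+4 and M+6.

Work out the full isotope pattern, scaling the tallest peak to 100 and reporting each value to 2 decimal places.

11.83 : 59.57 : 100.00 : 55.95

Rhenium pattern (n=1): 0.3740 : 0.6260
Iridium pattern (n=2): 0.139129 : 0.467742 : 0.393129
Convolve the two distributions (both contribute in 2-u steps):
  M: 0.3740×0.139129 = 0.052034
  M+2: 0.3740×0.467742 + 0.6260×0.139129 = 0.262030
  M+4: 0.3740×0.393129 + 0.6260×0.467742 = 0.439837
  M+6: 0.6260×0.393129 = 0.246099
Scale to base peak (0.439837) = 100: 11.83 : 59.57 : 100.00 : 55.95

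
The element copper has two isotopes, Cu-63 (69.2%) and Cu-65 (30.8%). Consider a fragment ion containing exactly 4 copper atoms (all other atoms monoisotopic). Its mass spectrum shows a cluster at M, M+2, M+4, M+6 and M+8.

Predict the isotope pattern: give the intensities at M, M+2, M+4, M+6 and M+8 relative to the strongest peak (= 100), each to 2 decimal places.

56.17 : 100.00 : 66.76 : 19.81 : 2.20

The 4 Cu atoms are independent, so intensities follow the terms of (0.692 + 0.308)^4.
P(M) = 0.692^4 = 0.229311
P(M+2) = 4 × 0.692^3 × 0.308^1 = 0.408253
P(M+4) = 6 × 0.692^2 × 0.308^2 = 0.272562
P(M+6) = 4 × 0.692^1 × 0.308^3 = 0.080876
P(M+8) = 0.308^4 = 0.008999
The M+2 peak is largest (0.408253); scaling to 100 gives 56.17 : 100.00 : 66.76 : 19.81 : 2.20.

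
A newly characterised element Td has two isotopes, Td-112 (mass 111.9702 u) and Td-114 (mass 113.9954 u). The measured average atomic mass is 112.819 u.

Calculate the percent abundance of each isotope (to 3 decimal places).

With x = fraction of Td-112 (so Td-114 is 1 − x):
111.9702·x + 113.9954·(1 − x) = 112.819
(111.9702 − 113.9954)·x = 112.819 − 113.9954
x = -1.1764 / -2.0252 = 0.58088 → 58.088% Td-112, 41.912% Td-114.

Td-112: 58.088%, Td-114: 41.912%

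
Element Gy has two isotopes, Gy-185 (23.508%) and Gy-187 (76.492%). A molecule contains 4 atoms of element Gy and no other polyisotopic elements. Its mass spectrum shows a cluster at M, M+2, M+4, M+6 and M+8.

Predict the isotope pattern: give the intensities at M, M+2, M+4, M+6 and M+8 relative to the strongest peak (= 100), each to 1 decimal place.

The 4 Gy atoms are independent, so intensities follow the terms of (0.23508 + 0.76492)^4.
P(M) = 0.23508^4 = 0.003054
P(M+2) = 4 × 0.23508^3 × 0.76492^1 = 0.039749
P(M+4) = 6 × 0.23508^2 × 0.76492^2 = 0.194006
P(M+6) = 4 × 0.23508^1 × 0.76492^3 = 0.420847
P(M+8) = 0.76492^4 = 0.342345
The M+6 peak is largest (0.420847); scaling to 100 gives 0.7 : 9.4 : 46.1 : 100.0 : 81.3.

0.7 : 9.4 : 46.1 : 100.0 : 81.3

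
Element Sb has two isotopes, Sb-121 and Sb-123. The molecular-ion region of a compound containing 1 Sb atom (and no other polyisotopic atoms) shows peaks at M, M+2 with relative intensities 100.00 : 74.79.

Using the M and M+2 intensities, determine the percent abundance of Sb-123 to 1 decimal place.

42.8%

Let p = fractional abundance of Sb-121. I(M+2)/I(M) = [C(1,1)·p^0·(1−p)] / p^1 = 1·(1−p)/p = 74.79/100.00 = 0.7479
(1−p)/p = 0.7479/1 = 0.7479  ⇒  p = 1/(1 + 0.7479) = 0.5721
Sb-121: 57.2%, Sb-123: 42.8%.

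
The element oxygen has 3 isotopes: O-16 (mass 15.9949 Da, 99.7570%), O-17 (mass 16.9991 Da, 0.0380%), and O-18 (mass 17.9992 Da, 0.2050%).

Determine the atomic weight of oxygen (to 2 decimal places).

Weight each isotope mass by its fractional abundance: 0.997570 × 15.9949 + 0.000380 × 16.9991 + 0.002050 × 17.9992
= 15.95603 + 0.00646 + 0.03690 = 15.99939 Da

16.00 Da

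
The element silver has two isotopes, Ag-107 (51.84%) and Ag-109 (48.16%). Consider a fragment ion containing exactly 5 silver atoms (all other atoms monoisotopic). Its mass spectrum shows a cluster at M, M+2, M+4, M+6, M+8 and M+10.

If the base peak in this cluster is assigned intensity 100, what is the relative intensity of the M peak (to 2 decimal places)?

(0.5184 + 0.4816)^5 gives M 0.0374, M+2 0.1739, M+4 0.3231, M+6 0.3002, M+8 0.1394, M+10 0.0259; the largest is M+4.
P(M+4) = C(5,2) × 0.5184^3 × 0.4816^2 = 10 × 0.13931407 × 0.23193856 = 0.323123 (base)
P(M) = C(5,0) × 0.5184^5 × 0.4816^0 = 1 × 0.03743906 × 1.0000 = 0.037439
Relative intensity = 0.037439 / 0.323123 × 100 = 11.59

11.59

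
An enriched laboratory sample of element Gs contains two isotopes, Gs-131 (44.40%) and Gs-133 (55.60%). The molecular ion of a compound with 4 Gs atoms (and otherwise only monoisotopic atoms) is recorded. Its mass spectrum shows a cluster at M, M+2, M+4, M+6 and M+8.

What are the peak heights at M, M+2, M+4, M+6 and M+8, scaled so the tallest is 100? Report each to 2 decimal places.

10.63 : 53.24 : 100.00 : 83.48 : 26.14

Expanding (0.4440 + 0.5560)^4:
P(M) = 0.4440^4 = 0.038863
P(M+2) = 4 × 0.4440^3 × 0.5560^1 = 0.194663
P(M+4) = 6 × 0.4440^2 × 0.5560^2 = 0.365651
P(M+6) = 4 × 0.4440^1 × 0.5560^3 = 0.305258
P(M+8) = 0.5560^4 = 0.095565
The M+4 peak is largest (0.365651); scaling to 100 gives 10.63 : 53.24 : 100.00 : 83.48 : 26.14.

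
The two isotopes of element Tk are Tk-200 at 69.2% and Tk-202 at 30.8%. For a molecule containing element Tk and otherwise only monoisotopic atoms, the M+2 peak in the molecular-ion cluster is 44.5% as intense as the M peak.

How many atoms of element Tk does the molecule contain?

With n Tk atoms, P(M+2)/P(M) = C(n,1)·p^(n−1)q / p^n = n·q/p = n · 0.308/0.692.
n = 0.445 × 0.692/0.308 = 1.00 ≈ 1

1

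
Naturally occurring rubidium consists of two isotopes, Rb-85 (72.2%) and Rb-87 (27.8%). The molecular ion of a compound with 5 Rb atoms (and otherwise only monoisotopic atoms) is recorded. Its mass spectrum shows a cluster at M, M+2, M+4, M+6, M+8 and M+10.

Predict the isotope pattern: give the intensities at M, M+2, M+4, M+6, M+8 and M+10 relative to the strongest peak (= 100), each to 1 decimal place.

51.9 : 100.0 : 77.0 : 29.7 : 5.7 : 0.4

Each Rb atom is independently Rb-85 (p = 0.722) or Rb-87 (q = 0.278); the cluster is the binomial expansion (p + q)^5.
P(M) = 0.722^5 = 0.196194
P(M+2) = 5 × 0.722^4 × 0.278^1 = 0.377714
P(M+4) = 10 × 0.722^3 × 0.278^2 = 0.290872
P(M+6) = 10 × 0.722^2 × 0.278^3 = 0.111998
P(M+8) = 5 × 0.722^1 × 0.278^4 = 0.021562
P(M+10) = 0.278^5 = 0.001660
The M+2 peak is largest (0.377714); scaling to 100 gives 51.9 : 100.0 : 77.0 : 29.7 : 5.7 : 0.4.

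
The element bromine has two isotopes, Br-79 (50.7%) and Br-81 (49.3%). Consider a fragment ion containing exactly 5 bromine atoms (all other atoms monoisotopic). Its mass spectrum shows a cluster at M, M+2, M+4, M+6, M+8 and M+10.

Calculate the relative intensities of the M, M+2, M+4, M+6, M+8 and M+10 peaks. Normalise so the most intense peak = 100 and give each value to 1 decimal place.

10.6 : 51.4 : 100.0 : 97.2 : 47.3 : 9.2

The 5 Br atoms are independent, so intensities follow the terms of (0.507 + 0.493)^5.
P(M) = 0.507^5 = 0.033500
P(M+2) = 5 × 0.507^4 × 0.493^1 = 0.162873
P(M+4) = 10 × 0.507^3 × 0.493^2 = 0.316751
P(M+6) = 10 × 0.507^2 × 0.493^3 = 0.308004
P(M+8) = 5 × 0.507^1 × 0.493^4 = 0.149750
P(M+10) = 0.493^5 = 0.029123
The M+4 peak is largest (0.316751); scaling to 100 gives 10.6 : 51.4 : 100.0 : 97.2 : 47.3 : 9.2.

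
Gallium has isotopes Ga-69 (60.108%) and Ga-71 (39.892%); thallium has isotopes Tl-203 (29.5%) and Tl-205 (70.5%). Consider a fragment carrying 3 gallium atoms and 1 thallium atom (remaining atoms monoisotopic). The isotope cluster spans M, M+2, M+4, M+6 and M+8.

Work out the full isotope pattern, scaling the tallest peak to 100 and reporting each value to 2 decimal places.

Gallium pattern (n=3): 0.2171685 : 0.432386 : 0.2869625 : 0.063483
Thallium pattern (n=1): 0.2950 : 0.7050
Convolve the two distributions (both contribute in 2-u steps):
  M: 0.2171685×0.2950 = 0.064065
  M+2: 0.2171685×0.7050 + 0.432386×0.2950 = 0.280658
  M+4: 0.432386×0.7050 + 0.2869625×0.2950 = 0.389486
  M+6: 0.2869625×0.7050 + 0.063483×0.2950 = 0.221036
  M+8: 0.063483×0.7050 = 0.044756
Scale to base peak (0.389486) = 100: 16.45 : 72.06 : 100.00 : 56.75 : 11.49

16.45 : 72.06 : 100.00 : 56.75 : 11.49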